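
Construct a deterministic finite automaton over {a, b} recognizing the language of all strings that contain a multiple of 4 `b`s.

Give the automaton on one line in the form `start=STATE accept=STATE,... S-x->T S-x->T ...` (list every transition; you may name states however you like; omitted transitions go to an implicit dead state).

start=q0 accept=q0 q0-a->q0 q0-b->q1 q1-a->q1 q1-b->q2 q2-a->q2 q2-b->q3 q3-a->q3 q3-b->q0

The only thing that matters is how many `b`s have appeared, reduced mod 4. Use one state per residue: q0 for 0, …, q3 for 3. Reading `b` moves to the next residue; anything else stays put. q0 is accepting.
A 4-state machine:
        a   b  
>* q0   q0  q1 
   q1   q1  q2 
   q2   q2  q3 
   q3   q3  q0 
(> = start, * = accepting)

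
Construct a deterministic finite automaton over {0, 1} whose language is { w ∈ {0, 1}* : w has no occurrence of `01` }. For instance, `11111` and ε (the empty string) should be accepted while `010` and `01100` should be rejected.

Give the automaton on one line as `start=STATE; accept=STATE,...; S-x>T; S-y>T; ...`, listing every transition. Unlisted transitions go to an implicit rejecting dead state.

start=A; accept=A,B; A-0>B; A-1>A; B-0>B; B-1>C; C-0>C; C-1>C

This is the complement of 'contains `01`'. Use the same substring-matching states — A through C holding how much of `01` has just been matched — but flip the accepting set: everything except the trap C accepts.
With 3 states:
       0  1 
>* A   B  A 
 * B   B  C 
   C   C  C 
(> = start, * = accepting)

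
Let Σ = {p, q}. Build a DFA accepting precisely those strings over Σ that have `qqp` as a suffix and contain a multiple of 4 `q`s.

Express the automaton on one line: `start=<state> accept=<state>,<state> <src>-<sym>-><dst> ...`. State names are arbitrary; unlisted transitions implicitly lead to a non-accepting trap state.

start=A accept=G A-p->A A-q->B B-p->B B-q->C C-p->C C-q->D D-p->E D-q->F E-p->E E-q->A F-p->G F-q->B G-p->A G-q->B

Handle the two conditions separately and then intersect. One (4 states) tracks how much of the suffix `qqp` has currently been matched; the other (4 states) tracks the count of `q`s modulo 4. Each combined state is a pair, one component from each; accept when both components accept. Equivalent product states are then merged.
A 7-state machine:
       p  q 
>  A   A  B 
   B   B  C 
   C   C  D 
   D   E  F 
   E   E  A 
   F   G  B 
 * G   A  B 
(> = start, * = accepting)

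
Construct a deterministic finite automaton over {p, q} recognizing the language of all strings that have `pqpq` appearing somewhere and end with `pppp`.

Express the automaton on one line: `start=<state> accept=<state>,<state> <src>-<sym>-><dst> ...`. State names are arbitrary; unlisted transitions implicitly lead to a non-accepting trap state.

start=A accept=I A-p->B A-q->A B-p->B B-q->C C-p->D C-q->A D-p->B D-q->E E-p->F E-q->E F-p->G F-q->E G-p->H G-q->E H-p->I H-q->E I-p->I I-q->E

Handle the two conditions separately and then intersect. The first has 5 states tracking whether and how much of `pqpq` has been seen; the second has 5 states tracking how much of the suffix `pppp` has currently been matched. A product state is a pair (one from each), accepting exactly when both do. After merging equivalent states the machine shrinks.
       p  q 
>  A   B  A 
   B   B  C 
   C   D  A 
   D   B  E 
   E   F  E 
   F   G  E 
   G   H  E 
   H   I  E 
 * I   I  E 
(> = start, * = accepting)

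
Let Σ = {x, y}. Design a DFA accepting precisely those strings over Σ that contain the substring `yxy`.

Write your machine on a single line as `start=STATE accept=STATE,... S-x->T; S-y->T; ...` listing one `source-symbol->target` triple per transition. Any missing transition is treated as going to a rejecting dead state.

start=S0; accept=S3; S0-x->S0; S0-y->S1; S1-x->S2; S1-y->S1; S2-x->S0; S2-y->S3; S3-x->S3; S3-y->S3

States S0..S2 record the length of the longest prefix of `yxy` that matches the current input suffix. Reaching S3 means `yxy` has been seen, and we stay there forever. Accept from S3.
        x   y  
>  S0   S0  S1 
   S1   S2  S1 
   S2   S0  S3 
 * S3   S3  S3 
(> = start, * = accepting)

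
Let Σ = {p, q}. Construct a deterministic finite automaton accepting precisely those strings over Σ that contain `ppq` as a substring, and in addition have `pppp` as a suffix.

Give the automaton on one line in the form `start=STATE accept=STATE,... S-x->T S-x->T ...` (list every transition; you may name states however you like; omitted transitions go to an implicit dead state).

start=S0 accept=S7 S0-p->S1 S0-q->S0 S1-p->S2 S1-q->S0 S2-p->S2 S2-q->S3 S3-p->S4 S3-q->S3 S4-p->S5 S4-q->S3 S5-p->S6 S5-q->S3 S6-p->S7 S6-q->S3 S7-p->S7 S7-q->S3

Handle the two conditions separately and then intersect. The first has 4 states tracking whether and how much of `ppq` has been seen; the second has 5 states tracking how much of the suffix `pppp` has currently been matched. A product state is a pair (one from each), accepting exactly when both do. After merging equivalent states the machine shrinks.
        p   q  
>  S0   S1  S0 
   S1   S2  S0 
   S2   S2  S3 
   S3   S4  S3 
   S4   S5  S3 
   S5   S6  S3 
   S6   S7  S3 
 * S7   S7  S3 
(> = start, * = accepting)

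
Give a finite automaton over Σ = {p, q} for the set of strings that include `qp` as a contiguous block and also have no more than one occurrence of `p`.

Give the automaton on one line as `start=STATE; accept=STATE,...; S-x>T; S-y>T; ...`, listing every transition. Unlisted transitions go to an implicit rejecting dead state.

start=A; accept=F; A-p>B; A-q>C; B-p>D; B-q>E; C-p>F; C-q>C; D-p>D; D-q>G; E-p>H; E-q>E; F-p>H; F-q>F; G-p>H; G-q>G; H-p>H; H-q>H

Build one automaton per condition and run them in lockstep. One (3 states) tracks whether and how much of `qp` has been seen; the other (3 states) tracks the count of `p`s, saturating at 2. Each combined state is a pair, one component from each; accept when both components accept.
An 8-state machine:
       p  q 
>  A   B  C 
   B   D  E 
   C   F  C 
   D   D  G 
   E   H  E 
 * F   H  F 
   G   H  G 
   H   H  H 
(> = start, * = accepting)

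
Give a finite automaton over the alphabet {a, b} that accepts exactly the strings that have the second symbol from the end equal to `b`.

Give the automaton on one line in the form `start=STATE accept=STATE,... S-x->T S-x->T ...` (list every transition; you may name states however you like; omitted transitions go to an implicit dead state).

start=S0 accept=S5,S6 S0-a->S1 S0-b->S2 S1-a->S3 S1-b->S4 S2-a->S5 S2-b->S6 S3-a->S3 S3-b->S4 S4-a->S5 S4-b->S6 S5-a->S3 S5-b->S4 S6-a->S5 S6-b->S6

Because acceptance depends on a position counted from the end, the machine has to buffer the most recent 2 symbols. Make each state the string of the last up-to-2 symbols read; on input `x` shift the window left and append `x`. Accept when the buffered window has length 2 and begins with `b`.
With 7 states:
        a   b  
>  S0   S1  S2 
   S1   S3  S4 
   S2   S5  S6 
   S3   S3  S4 
   S4   S5  S6 
 * S5   S3  S4 
 * S6   S5  S6 
(> = start, * = accepting)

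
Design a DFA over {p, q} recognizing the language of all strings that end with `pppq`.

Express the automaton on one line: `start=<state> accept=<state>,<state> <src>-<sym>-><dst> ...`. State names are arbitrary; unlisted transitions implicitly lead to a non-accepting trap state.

Remember how much of `pppq` the current input suffix matches. State S0 means no match yet; S1 means the last symbol is `p`; S2 means the last 2 symbols are `pp`; S3 means the last 3 symbols are `ppp`; S4 means the last 4 symbols are `pppq`. Only S4 accepts. On a mismatch, fall back to the longest proper suffix that is still a prefix of `pppq`.
A 5-state machine:
        p   q  
>  S0   S1  S0 
   S1   S2  S0 
   S2   S3  S0 
   S3   S3  S4 
 * S4   S1  S0 
(> = start, * = accepting)

start=S0 accept=S4 S0-p->S1 S0-q->S0 S1-p->S2 S1-q->S0 S2-p->S3 S2-q->S0 S3-p->S3 S3-q->S4 S4-p->S1 S4-q->S0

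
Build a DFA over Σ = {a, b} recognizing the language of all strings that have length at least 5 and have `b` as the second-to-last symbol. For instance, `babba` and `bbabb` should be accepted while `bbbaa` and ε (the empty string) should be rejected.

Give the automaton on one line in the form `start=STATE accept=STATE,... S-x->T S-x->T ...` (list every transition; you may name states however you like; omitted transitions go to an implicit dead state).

start=q0 accept=q5,q6 q0-a->q1 q0-b->q1 q1-a->q2 q1-b->q2 q2-a->q3 q2-b->q3 q3-a->q3 q3-b->q4 q4-a->q5 q4-b->q6 q5-a->q3 q5-b->q4 q6-a->q5 q6-b->q6

Build one automaton per condition and run them in lockstep. The first has 7 states tracking the input length, saturating at 6; the second has 7 states tracking the last 2 symbols read. A product state is a pair (one from each), accepting exactly when both do. Minimizing collapses redundant product states.
A 7-state machine:
        a   b  
>  q0   q1  q1 
   q1   q2  q2 
   q2   q3  q3 
   q3   q3  q4 
   q4   q5  q6 
 * q5   q3  q4 
 * q6   q5  q6 
(> = start, * = accepting)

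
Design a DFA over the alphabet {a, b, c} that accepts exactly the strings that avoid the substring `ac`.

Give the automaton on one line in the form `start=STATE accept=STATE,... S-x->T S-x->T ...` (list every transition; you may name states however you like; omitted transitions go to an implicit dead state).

Track partial matches of the forbidden pattern `ac`. State S2 is a dead state reached once `ac` has occurred; every other state accepts. S0 means no part of `ac` is currently matched.
3 states suffice.
        a   b   c  
>* S0   S1  S0  S0 
 * S1   S1  S0  S2 
   S2   S2  S2  S2 
(> = start, * = accepting)

start=S0 accept=S0,S1 S0-a->S1 S0-b->S0 S0-c->S0 S1-a->S1 S1-b->S0 S1-c->S2 S2-a->S2 S2-b->S2 S2-c->S2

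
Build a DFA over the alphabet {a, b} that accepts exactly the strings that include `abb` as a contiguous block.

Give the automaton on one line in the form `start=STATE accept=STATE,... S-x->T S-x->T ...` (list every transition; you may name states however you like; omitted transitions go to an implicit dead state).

Track how much of `abb` has been matched so far: state q0 is no progress, q3 is the absorbing accept state reached once `abb` has occurred. Intermediate states record partial matches; on a mismatch, fall back to the longest reusable overlap.
4 states suffice.
        a   b  
>  q0   q1  q0 
   q1   q1  q2 
   q2   q1  q3 
 * q3   q3  q3 
(> = start, * = accepting)

start=q0 accept=q3 q0-a->q1 q0-b->q0 q1-a->q1 q1-b->q2 q2-a->q1 q2-b->q3 q3-a->q3 q3-b->q3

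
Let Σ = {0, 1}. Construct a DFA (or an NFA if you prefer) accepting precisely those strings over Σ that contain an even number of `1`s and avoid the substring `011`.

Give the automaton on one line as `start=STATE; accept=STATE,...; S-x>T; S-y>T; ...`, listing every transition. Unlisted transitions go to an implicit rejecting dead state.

Run two small machines in parallel and take their product. One (2 states) tracks the count of `1`s modulo 2; the other (4 states) tracks partial matches of the forbidden pattern `011`. Each combined state is a pair, one component from each; accept when both components accept.
An 8-state machine:
        0   1  
>* s0   s1  s2 
 * s1   s1  s3 
   s2   s4  s0 
   s3   s4  s5 
   s4   s4  s6 
   s5   s5  s7 
 * s6   s1  s7 
   s7   s7  s5 
(> = start, * = accepting)

start=s0; accept=s0,s1,s6; s0-0>s1; s0-1>s2; s1-0>s1; s1-1>s3; s2-0>s4; s2-1>s0; s3-0>s4; s3-1>s5; s4-0>s4; s4-1>s6; s5-0>s5; s5-1>s7; s6-0>s1; s6-1>s7; s7-0>s7; s7-1>s5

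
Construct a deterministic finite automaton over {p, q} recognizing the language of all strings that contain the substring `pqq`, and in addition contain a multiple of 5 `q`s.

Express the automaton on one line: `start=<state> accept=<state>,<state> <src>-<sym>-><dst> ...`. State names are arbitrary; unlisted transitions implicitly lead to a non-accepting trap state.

start=S0 accept=S17 S0-p->S1 S0-q->S2 S1-p->S1 S1-q->S3 S2-p->S4 S2-q->S5 S3-p->S4 S3-q->S6 S4-p->S4 S4-q->S7 S5-p->S8 S5-q->S9 S6-p->S6 S6-q->S10 S7-p->S8 S7-q->S10 S8-p->S8 S8-q->S11 S9-p->S12 S9-q->S13 S10-p->S10 S10-q->S14 S11-p->S12 S11-q->S14 S12-p->S12 S12-q->S15 S13-p->S16 S13-q->S0 S14-p->S14 S14-q->S17 S15-p->S16 S15-q->S17 S16-p->S16 S16-q->S18 S17-p->S17 S17-q->S19 S18-p->S1 S18-q->S19 S19-p->S19 S19-q->S6

Handle the two conditions separately and then intersect. One (4 states) tracks whether and how much of `pqq` has been seen; the other (5 states) tracks the count of `q`s modulo 5. Each combined state is a pair, one component from each; accept when both components accept.
20 states suffice.
          p    q  
>  S0     S1   S2 
   S1     S1   S3 
   S2     S4   S5 
   S3     S4   S6 
   S4     S4   S7 
   S5     S8   S9 
   S6     S6  S10 
   S7     S8  S10 
   S8     S8  S11 
   S9    S12  S13 
   S10   S10  S14 
   S11   S12  S14 
   S12   S12  S15 
   S13   S16   S0 
   S14   S14  S17 
   S15   S16  S17 
   S16   S16  S18 
 * S17   S17  S19 
   S18    S1  S19 
   S19   S19   S6 
(> = start, * = accepting)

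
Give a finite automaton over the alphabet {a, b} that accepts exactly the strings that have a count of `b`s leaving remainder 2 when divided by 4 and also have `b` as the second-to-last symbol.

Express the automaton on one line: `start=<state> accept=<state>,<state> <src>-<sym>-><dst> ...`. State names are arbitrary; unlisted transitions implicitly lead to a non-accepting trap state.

Run two small machines in parallel and take their product. One (4 states) tracks the count of `b`s modulo 4; the other (7 states) tracks the last 2 symbols read. Each combined state is a pair, one component from each; accept when both components accept. Equivalent product states are then merged.
An 8-state machine:
        a   b  
>  s0   s0  s1 
   s1   s2  s3 
   s2   s2  s4 
 * s3   s5  s6 
   s4   s5  s6 
 * s5   s7  s6 
   s6   s6  s0 
   s7   s7  s6 
(> = start, * = accepting)

start=s0 accept=s3,s5 s0-a->s0 s0-b->s1 s1-a->s2 s1-b->s3 s2-a->s2 s2-b->s4 s3-a->s5 s3-b->s6 s4-a->s5 s4-b->s6 s5-a->s7 s5-b->s6 s6-a->s6 s6-b->s0 s7-a->s7 s7-b->s6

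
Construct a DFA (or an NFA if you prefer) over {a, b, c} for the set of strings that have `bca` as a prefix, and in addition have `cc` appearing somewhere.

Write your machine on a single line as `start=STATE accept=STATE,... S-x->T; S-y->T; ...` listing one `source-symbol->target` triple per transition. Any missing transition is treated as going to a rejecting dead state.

start=S0; accept=S8; S0-a->S1; S0-b->S2; S0-c->S3; S1-a->S1; S1-b->S1; S1-c->S3; S2-a->S1; S2-b->S1; S2-c->S4; S3-a->S1; S3-b->S1; S3-c->S5; S4-a->S6; S4-b->S1; S4-c->S5; S5-a->S5; S5-b->S5; S5-c->S5; S6-a->S6; S6-b->S6; S6-c->S7; S7-a->S6; S7-b->S6; S7-c->S8; S8-a->S8; S8-b->S8; S8-c->S8

Build one automaton per condition and run them in lockstep. One (5 states) tracks whether the input so far still matches the prefix `bca`; the other (3 states) tracks whether and how much of `cc` has been seen. Each combined state is a pair, one component from each; accept when both components accept.
A 9-state machine:
        a   b   c  
>  S0   S1  S2  S3 
   S1   S1  S1  S3 
   S2   S1  S1  S4 
   S3   S1  S1  S5 
   S4   S6  S1  S5 
   S5   S5  S5  S5 
   S6   S6  S6  S7 
   S7   S6  S6  S8 
 * S8   S8  S8  S8 
(> = start, * = accepting)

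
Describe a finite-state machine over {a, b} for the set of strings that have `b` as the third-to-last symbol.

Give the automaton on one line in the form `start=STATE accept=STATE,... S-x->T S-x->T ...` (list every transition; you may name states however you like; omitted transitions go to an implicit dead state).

start=q0 accept=q11,q12,q13,q14 q0-a->q1 q0-b->q2 q1-a->q3 q1-b->q4 q2-a->q5 q2-b->q6 q3-a->q7 q3-b->q8 q4-a->q9 q4-b->q10 q5-a->q11 q5-b->q12 q6-a->q13 q6-b->q14 q7-a->q7 q7-b->q8 q8-a->q9 q8-b->q10 q9-a->q11 q9-b->q12 q10-a->q13 q10-b->q14 q11-a->q7 q11-b->q8 q12-a->q9 q12-b->q10 q13-a->q11 q13-b->q12 q14-a->q13 q14-b->q14

A DFA must remember the last 3 symbols (since which symbol is third-to-last isn't known until the input ends). Use one state per possible window of the last ≤3 symbols; accept from those whose window starts with `b`.
15 states suffice.
          a    b  
>  q0     q1   q2 
   q1     q3   q4 
   q2     q5   q6 
   q3     q7   q8 
   q4     q9  q10 
   q5    q11  q12 
   q6    q13  q14 
   q7     q7   q8 
   q8     q9  q10 
   q9    q11  q12 
   q10   q13  q14 
 * q11    q7   q8 
 * q12    q9  q10 
 * q13   q11  q12 
 * q14   q13  q14 
(> = start, * = accepting)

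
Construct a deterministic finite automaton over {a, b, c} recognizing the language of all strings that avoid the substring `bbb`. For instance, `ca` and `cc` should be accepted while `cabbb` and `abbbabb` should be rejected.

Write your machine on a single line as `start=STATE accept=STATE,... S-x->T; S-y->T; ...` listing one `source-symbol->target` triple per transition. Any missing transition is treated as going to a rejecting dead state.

Track partial matches of the forbidden pattern `bbb`. State q3 is a dead state reached once `bbb` has occurred; every other state accepts. q0 means no part of `bbb` is currently matched.
        a   b   c  
>* q0   q0  q1  q0 
 * q1   q0  q2  q0 
 * q2   q0  q3  q0 
   q3   q3  q3  q3 
(> = start, * = accepting)

start=q0; accept=q0,q1,q2; q0-a->q0; q0-b->q1; q0-c->q0; q1-a->q0; q1-b->q2; q1-c->q0; q2-a->q0; q2-b->q3; q2-c->q0; q3-a->q3; q3-b->q3; q3-c->q3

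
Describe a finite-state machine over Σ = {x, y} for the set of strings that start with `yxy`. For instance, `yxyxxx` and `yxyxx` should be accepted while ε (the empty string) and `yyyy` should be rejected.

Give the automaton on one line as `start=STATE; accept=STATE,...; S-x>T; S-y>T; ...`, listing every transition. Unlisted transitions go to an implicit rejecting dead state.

start=S0; accept=S3; S0-x>S4; S0-y>S1; S1-x>S2; S1-y>S4; S2-x>S4; S2-y>S3; S3-x>S3; S3-y>S3; S4-x>S4; S4-y>S4

Walk along `yxy` while the input agrees: from S0 take `y` to S1, and so on. Any deviation drops to the rejecting sink S4. Once S3 is reached the prefix is confirmed and every continuation is accepted.
5 states suffice.
        x   y  
>  S0   S4  S1 
   S1   S2  S4 
   S2   S4  S3 
 * S3   S3  S3 
   S4   S4  S4 
(> = start, * = accepting)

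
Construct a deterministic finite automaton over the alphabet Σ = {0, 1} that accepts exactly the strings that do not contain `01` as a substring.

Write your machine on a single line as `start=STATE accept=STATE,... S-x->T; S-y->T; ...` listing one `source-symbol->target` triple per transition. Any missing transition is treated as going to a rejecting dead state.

start=q0; accept=q0,q1; q0-0->q1; q0-1->q0; q1-0->q1; q1-1->q2; q2-0->q2; q2-1->q2

This is the complement of 'contains `01`'. Use the same substring-matching states — q0 through q2 holding how much of `01` has just been matched — but flip the accepting set: everything except the trap q2 accepts.
3 states suffice.
        0   1  
>* q0   q1  q0 
 * q1   q1  q2 
   q2   q2  q2 
(> = start, * = accepting)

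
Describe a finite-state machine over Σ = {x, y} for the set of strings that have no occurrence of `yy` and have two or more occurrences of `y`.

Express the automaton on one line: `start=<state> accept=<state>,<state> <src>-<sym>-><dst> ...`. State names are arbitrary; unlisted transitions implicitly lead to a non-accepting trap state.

Build one automaton per condition and run them in lockstep. One (3 states) tracks partial matches of the forbidden pattern `yy`; the other (4 states) tracks the count of `y`s, saturating at 3. Each combined state is a pair, one component from each; accept when both components accept.
9 states suffice.
        x   y  
>  s0   s0  s1 
   s1   s2  s3 
   s2   s2  s4 
   s3   s3  s5 
 * s4   s6  s5 
   s5   s5  s5 
 * s6   s6  s7 
 * s7   s8  s5 
 * s8   s8  s7 
(> = start, * = accepting)

start=s0 accept=s4,s6,s7,s8 s0-x->s0 s0-y->s1 s1-x->s2 s1-y->s3 s2-x->s2 s2-y->s4 s3-x->s3 s3-y->s5 s4-x->s6 s4-y->s5 s5-x->s5 s5-y->s5 s6-x->s6 s6-y->s7 s7-x->s8 s7-y->s5 s8-x->s8 s8-y->s7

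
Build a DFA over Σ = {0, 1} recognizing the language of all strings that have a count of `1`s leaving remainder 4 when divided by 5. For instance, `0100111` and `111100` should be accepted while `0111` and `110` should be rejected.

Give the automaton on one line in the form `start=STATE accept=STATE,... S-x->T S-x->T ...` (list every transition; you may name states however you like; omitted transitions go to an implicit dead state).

start=q0 accept=q4 q0-0->q0 q0-1->q1 q1-0->q1 q1-1->q2 q2-0->q2 q2-1->q3 q3-0->q3 q3-1->q4 q4-0->q4 q4-1->q0

Keep the running count of `1`s modulo 5: each `1` advances along the cycle q0 → q1 → q2 → q3 → q4 → q0 while other symbols loop. Accept at q4.
With 5 states:
        0   1  
>  q0   q0  q1 
   q1   q1  q2 
   q2   q2  q3 
   q3   q3  q4 
 * q4   q4  q0 
(> = start, * = accepting)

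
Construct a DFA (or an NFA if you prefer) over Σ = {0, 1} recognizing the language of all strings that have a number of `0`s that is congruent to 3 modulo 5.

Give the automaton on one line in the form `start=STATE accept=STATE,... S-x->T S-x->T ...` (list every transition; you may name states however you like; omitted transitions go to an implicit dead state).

start=q0 accept=q3 q0-0->q1 q0-1->q0 q1-0->q2 q1-1->q1 q2-0->q3 q2-1->q2 q3-0->q4 q3-1->q3 q4-0->q0 q4-1->q4

The only thing that matters is how many `0`s have appeared, reduced mod 5. Use one state per residue: q0 for 0, …, q4 for 4. Reading `0` moves to the next residue; anything else stays put. q3 is accepting.
With 5 states:
        0   1  
>  q0   q1  q0 
   q1   q2  q1 
   q2   q3  q2 
 * q3   q4  q3 
   q4   q0  q4 
(> = start, * = accepting)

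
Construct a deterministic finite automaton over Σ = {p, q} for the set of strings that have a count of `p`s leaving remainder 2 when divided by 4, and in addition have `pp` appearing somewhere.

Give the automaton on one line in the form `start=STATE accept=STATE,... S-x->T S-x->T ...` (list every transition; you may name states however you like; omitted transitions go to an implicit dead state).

Build one automaton per condition and run them in lockstep. One (4 states) tracks the count of `p`s modulo 4; the other (3 states) tracks whether and how much of `pp` has been seen. Each combined state is a pair, one component from each; accept when both components accept.
With 12 states:
          p    q  
>  s0     s1   s0 
   s1     s2   s3 
 * s2     s4   s2 
   s3     s5   s3 
   s4     s6   s4 
   s5     s4   s7 
   s6     s8   s6 
   s7     s9   s7 
   s8     s2   s8 
   s9     s6  s10 
   s10   s11  s10 
   s11    s8   s0 
(> = start, * = accepting)

start=s0 accept=s2 s0-p->s1 s0-q->s0 s1-p->s2 s1-q->s3 s2-p->s4 s2-q->s2 s3-p->s5 s3-q->s3 s4-p->s6 s4-q->s4 s5-p->s4 s5-q->s7 s6-p->s8 s6-q->s6 s7-p->s9 s7-q->s7 s8-p->s2 s8-q->s8 s9-p->s6 s9-q->s10 s10-p->s11 s10-q->s10 s11-p->s8 s11-q->s0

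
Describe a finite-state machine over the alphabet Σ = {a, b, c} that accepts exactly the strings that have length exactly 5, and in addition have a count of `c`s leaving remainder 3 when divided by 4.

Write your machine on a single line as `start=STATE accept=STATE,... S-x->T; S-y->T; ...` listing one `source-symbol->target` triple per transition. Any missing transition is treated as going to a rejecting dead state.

start=q0; accept=q12; q0-a->q1; q0-b->q1; q0-c->q2; q1-a->q3; q1-b->q3; q1-c->q4; q2-a->q4; q2-b->q4; q2-c->q5; q3-a->q6; q3-b->q6; q3-c->q7; q4-a->q7; q4-b->q7; q4-c->q8; q5-a->q8; q5-b->q8; q5-c->q9; q6-a->q6; q6-b->q6; q6-c->q6; q7-a->q6; q7-b->q6; q7-c->q10; q8-a->q10; q8-b->q10; q8-c->q11; q9-a->q11; q9-b->q11; q9-c->q6; q10-a->q6; q10-b->q6; q10-c->q12; q11-a->q12; q11-b->q12; q11-c->q6; q12-a->q6; q12-b->q6; q12-c->q6

Run two small machines in parallel and take their product. The first has 7 states tracking the input length, saturating at 6; the second has 4 states tracking the count of `c`s modulo 4. A product state is a pair (one from each), accepting exactly when both do. Minimizing collapses redundant product states.
A 13-state machine:
          a    b    c  
>  q0     q1   q1   q2 
   q1     q3   q3   q4 
   q2     q4   q4   q5 
   q3     q6   q6   q7 
   q4     q7   q7   q8 
   q5     q8   q8   q9 
   q6     q6   q6   q6 
   q7     q6   q6  q10 
   q8    q10  q10  q11 
   q9    q11  q11   q6 
   q10    q6   q6  q12 
   q11   q12  q12   q6 
 * q12    q6   q6   q6 
(> = start, * = accepting)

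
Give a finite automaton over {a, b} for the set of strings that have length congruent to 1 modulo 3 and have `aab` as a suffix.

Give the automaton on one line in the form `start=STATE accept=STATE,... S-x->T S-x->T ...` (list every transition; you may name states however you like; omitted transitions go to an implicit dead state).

Build one automaton per condition and run them in lockstep. One (3 states) tracks the input length modulo 3; the other (4 states) tracks how much of the suffix `aab` has currently been matched. Each combined state is a pair, one component from each; accept when both components accept. Minimizing collapses redundant product states.
With 6 states:
        a   b  
>  s0   s1  s1 
   s1   s2  s3 
   s2   s4  s0 
   s3   s0  s0 
   s4   s1  s5 
 * s5   s2  s3 
(> = start, * = accepting)

start=s0 accept=s5 s0-a->s1 s0-b->s1 s1-a->s2 s1-b->s3 s2-a->s4 s2-b->s0 s3-a->s0 s3-b->s0 s4-a->s1 s4-b->s5 s5-a->s2 s5-b->s3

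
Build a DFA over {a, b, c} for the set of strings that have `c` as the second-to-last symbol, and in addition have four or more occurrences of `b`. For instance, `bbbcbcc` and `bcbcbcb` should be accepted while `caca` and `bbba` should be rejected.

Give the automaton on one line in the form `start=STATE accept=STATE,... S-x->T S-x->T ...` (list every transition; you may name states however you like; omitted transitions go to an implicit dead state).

Build one automaton per condition and run them in lockstep. One (13 states) tracks the last 2 symbols read; the other (6 states) tracks the count of `b`s, saturating at 5. Each combined state is a pair, one component from each; accept when both components accept. Minimizing collapses redundant product states.
        a   b   c  
>  q0   q0  q1  q0 
   q1   q1  q2  q1 
   q2   q2  q3  q2 
   q3   q3  q4  q5 
   q4   q4  q4  q6 
   q5   q3  q7  q5 
   q6   q7  q7  q8 
 * q7   q4  q4  q6 
 * q8   q7  q7  q8 
(> = start, * = accepting)

start=q0 accept=q7,q8 q0-a->q0 q0-b->q1 q0-c->q0 q1-a->q1 q1-b->q2 q1-c->q1 q2-a->q2 q2-b->q3 q2-c->q2 q3-a->q3 q3-b->q4 q3-c->q5 q4-a->q4 q4-b->q4 q4-c->q6 q5-a->q3 q5-b->q7 q5-c->q5 q6-a->q7 q6-b->q7 q6-c->q8 q7-a->q4 q7-b->q4 q7-c->q6 q8-a->q7 q8-b->q7 q8-c->q8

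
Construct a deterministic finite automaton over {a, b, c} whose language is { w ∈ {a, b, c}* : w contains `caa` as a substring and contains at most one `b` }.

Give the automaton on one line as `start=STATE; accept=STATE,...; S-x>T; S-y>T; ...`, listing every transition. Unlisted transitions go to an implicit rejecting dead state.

Run two small machines in parallel and take their product. One (4 states) tracks whether and how much of `caa` has been seen; the other (3 states) tracks the count of `b`s, saturating at 2. Each combined state is a pair, one component from each; accept when both components accept. Minimizing collapses redundant product states.
A 9-state machine:
        a   b   c  
>  q0   q0  q1  q2 
   q1   q1  q3  q4 
   q2   q5  q1  q2 
   q3   q3  q3  q3 
   q4   q6  q3  q4 
   q5   q7  q1  q2 
   q6   q8  q3  q4 
 * q7   q7  q8  q7 
 * q8   q8  q3  q8 
(> = start, * = accepting)

start=q0; accept=q7,q8; q0-a>q0; q0-b>q1; q0-c>q2; q1-a>q1; q1-b>q3; q1-c>q4; q2-a>q5; q2-b>q1; q2-c>q2; q3-a>q3; q3-b>q3; q3-c>q3; q4-a>q6; q4-b>q3; q4-c>q4; q5-a>q7; q5-b>q1; q5-c>q2; q6-a>q8; q6-b>q3; q6-c>q4; q7-a>q7; q7-b>q8; q7-c>q7; q8-a>q8; q8-b>q3; q8-c>q8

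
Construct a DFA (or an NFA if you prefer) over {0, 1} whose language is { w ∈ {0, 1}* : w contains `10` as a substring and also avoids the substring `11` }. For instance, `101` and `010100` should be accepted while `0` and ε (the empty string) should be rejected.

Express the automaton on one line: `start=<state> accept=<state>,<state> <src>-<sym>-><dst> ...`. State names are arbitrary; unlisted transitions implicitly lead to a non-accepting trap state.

start=A accept=C,E A-0->A A-1->B B-0->C B-1->D C-0->C C-1->E D-0->D D-1->D E-0->C E-1->D

Build one automaton per condition and run them in lockstep. One (3 states) tracks whether and how much of `10` has been seen; the other (3 states) tracks partial matches of the forbidden pattern `11`. Each combined state is a pair, one component from each; accept when both components accept. Minimizing collapses redundant product states.
       0  1 
>  A   A  B 
   B   C  D 
 * C   C  E 
   D   D  D 
 * E   C  D 
(> = start, * = accepting)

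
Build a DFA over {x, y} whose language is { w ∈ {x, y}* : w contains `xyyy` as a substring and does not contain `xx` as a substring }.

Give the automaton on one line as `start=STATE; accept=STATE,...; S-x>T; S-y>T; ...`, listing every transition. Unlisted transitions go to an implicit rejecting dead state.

Handle the two conditions separately and then intersect. The first has 5 states tracking whether and how much of `xyyy` has been seen; the second has 3 states tracking partial matches of the forbidden pattern `xx`. A product state is a pair (one from each), accepting exactly when both do. Equivalent product states are then merged.
7 states suffice.
        x   y  
>  q0   q1  q0 
   q1   q2  q3 
   q2   q2  q2 
   q3   q1  q4 
   q4   q1  q5 
 * q5   q6  q5 
 * q6   q2  q5 
(> = start, * = accepting)

start=q0; accept=q5,q6; q0-x>q1; q0-y>q0; q1-x>q2; q1-y>q3; q2-x>q2; q2-y>q2; q3-x>q1; q3-y>q4; q4-x>q1; q4-y>q5; q5-x>q6; q5-y>q5; q6-x>q2; q6-y>q5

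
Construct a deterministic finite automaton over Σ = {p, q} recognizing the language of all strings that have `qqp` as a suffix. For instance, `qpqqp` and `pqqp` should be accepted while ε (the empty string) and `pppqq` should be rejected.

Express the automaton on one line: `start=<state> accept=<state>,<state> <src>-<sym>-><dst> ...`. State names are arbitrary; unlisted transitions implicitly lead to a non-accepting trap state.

Remember how much of `qqp` the current input suffix matches. State A means no match yet; B means the last symbol is `q`; C means the last 2 symbols are `qq`; D means the last 3 symbols are `qqp`. Only D accepts. On a mismatch, fall back to the longest proper suffix that is still a prefix of `qqp`.
4 states suffice.
       p  q 
>  A   A  B 
   B   A  C 
   C   D  C 
 * D   A  B 
(> = start, * = accepting)

start=A accept=D A-p->A A-q->B B-p->A B-q->C C-p->D C-q->C D-p->A D-q->B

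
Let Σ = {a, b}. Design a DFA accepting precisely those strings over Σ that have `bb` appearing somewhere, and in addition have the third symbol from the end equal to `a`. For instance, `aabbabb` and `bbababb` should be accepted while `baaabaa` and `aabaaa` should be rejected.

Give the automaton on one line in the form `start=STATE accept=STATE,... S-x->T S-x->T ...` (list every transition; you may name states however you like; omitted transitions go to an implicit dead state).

start=q0 accept=q10,q17,q18,q19 q0-a->q1 q0-b->q2 q1-a->q3 q1-b->q4 q2-a->q5 q2-b->q6 q3-a->q7 q3-b->q8 q4-a->q9 q4-b->q10 q5-a->q11 q5-b->q12 q6-a->q13 q6-b->q14 q7-a->q7 q7-b->q8 q8-a->q9 q8-b->q10 q9-a->q11 q9-b->q12 q10-a->q13 q10-b->q14 q11-a->q7 q11-b->q8 q12-a->q9 q12-b->q10 q13-a->q15 q13-b->q16 q14-a->q13 q14-b->q14 q15-a->q17 q15-b->q18 q16-a->q19 q16-b->q10 q17-a->q17 q17-b->q18 q18-a->q19 q18-b->q10 q19-a->q15 q19-b->q16

Run two small machines in parallel and take their product. One (3 states) tracks whether and how much of `bb` has been seen; the other (15 states) tracks the last 3 symbols read. Each combined state is a pair, one component from each; accept when both components accept.
With 20 states:
          a    b  
>  q0     q1   q2 
   q1     q3   q4 
   q2     q5   q6 
   q3     q7   q8 
   q4     q9  q10 
   q5    q11  q12 
   q6    q13  q14 
   q7     q7   q8 
   q8     q9  q10 
   q9    q11  q12 
 * q10   q13  q14 
   q11    q7   q8 
   q12    q9  q10 
   q13   q15  q16 
   q14   q13  q14 
   q15   q17  q18 
   q16   q19  q10 
 * q17   q17  q18 
 * q18   q19  q10 
 * q19   q15  q16 
(> = start, * = accepting)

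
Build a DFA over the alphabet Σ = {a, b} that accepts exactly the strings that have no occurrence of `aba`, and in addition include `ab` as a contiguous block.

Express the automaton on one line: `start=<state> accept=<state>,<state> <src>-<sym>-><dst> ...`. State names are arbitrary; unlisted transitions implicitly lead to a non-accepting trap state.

Handle the two conditions separately and then intersect. The first has 4 states tracking partial matches of the forbidden pattern `aba`; the second has 3 states tracking whether and how much of `ab` has been seen. A product state is a pair (one from each), accepting exactly when both do.
6 states suffice.
        a   b  
>  s0   s1  s0 
   s1   s1  s2 
 * s2   s3  s4 
   s3   s3  s3 
 * s4   s5  s4 
 * s5   s5  s2 
(> = start, * = accepting)

start=s0 accept=s2,s4,s5 s0-a->s1 s0-b->s0 s1-a->s1 s1-b->s2 s2-a->s3 s2-b->s4 s3-a->s3 s3-b->s3 s4-a->s5 s4-b->s4 s5-a->s5 s5-b->s2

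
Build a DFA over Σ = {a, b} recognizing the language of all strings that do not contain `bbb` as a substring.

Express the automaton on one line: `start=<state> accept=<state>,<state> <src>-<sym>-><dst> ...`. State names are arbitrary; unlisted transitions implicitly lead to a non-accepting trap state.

start=q0 accept=q0,q1,q2 q0-a->q0 q0-b->q1 q1-a->q0 q1-b->q2 q2-a->q0 q2-b->q3 q3-a->q3 q3-b->q3

This is the complement of 'contains `bbb`'. Use the same substring-matching states — q0 through q3 holding how much of `bbb` has just been matched — but flip the accepting set: everything except the trap q3 accepts.
With 4 states:
        a   b  
>* q0   q0  q1 
 * q1   q0  q2 
 * q2   q0  q3 
   q3   q3  q3 
(> = start, * = accepting)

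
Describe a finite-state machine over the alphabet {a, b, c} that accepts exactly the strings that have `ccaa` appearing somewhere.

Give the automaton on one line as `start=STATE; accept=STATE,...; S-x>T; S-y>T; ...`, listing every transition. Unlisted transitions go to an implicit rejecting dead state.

Track how much of `ccaa` has been matched so far: state q0 is no progress, q4 is the absorbing accept state reached once `ccaa` has occurred. Intermediate states record partial matches; on a mismatch, fall back to the longest reusable overlap.
        a   b   c  
>  q0   q0  q0  q1 
   q1   q0  q0  q2 
   q2   q3  q0  q2 
   q3   q4  q0  q1 
 * q4   q4  q4  q4 
(> = start, * = accepting)

start=q0; accept=q4; q0-a>q0; q0-b>q0; q0-c>q1; q1-a>q0; q1-b>q0; q1-c>q2; q2-a>q3; q2-b>q0; q2-c>q2; q3-a>q4; q3-b>q0; q3-c>q1; q4-a>q4; q4-b>q4; q4-c>q4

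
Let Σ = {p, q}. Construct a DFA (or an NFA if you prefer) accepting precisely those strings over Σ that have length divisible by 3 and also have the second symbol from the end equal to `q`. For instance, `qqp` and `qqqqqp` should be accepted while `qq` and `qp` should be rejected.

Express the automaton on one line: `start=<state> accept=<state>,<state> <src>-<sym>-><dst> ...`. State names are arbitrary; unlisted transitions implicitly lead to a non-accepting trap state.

Handle the two conditions separately and then intersect. One (3 states) tracks the input length modulo 3; the other (7 states) tracks the last 2 symbols read. Each combined state is a pair, one component from each; accept when both components accept.
          p    q  
>  S0     S1   S2 
   S1     S3   S4 
   S2     S5   S6 
   S3     S7   S8 
   S4     S9  S10 
   S5     S7   S8 
   S6     S9  S10 
   S7    S11  S12 
   S8    S13  S14 
 * S9    S11  S12 
 * S10   S13  S14 
   S11    S3   S4 
   S12    S5   S6 
   S13    S3   S4 
   S14    S5   S6 
(> = start, * = accepting)

start=S0 accept=S9,S10 S0-p->S1 S0-q->S2 S1-p->S3 S1-q->S4 S2-p->S5 S2-q->S6 S3-p->S7 S3-q->S8 S4-p->S9 S4-q->S10 S5-p->S7 S5-q->S8 S6-p->S9 S6-q->S10 S7-p->S11 S7-q->S12 S8-p->S13 S8-q->S14 S9-p->S11 S9-q->S12 S10-p->S13 S10-q->S14 S11-p->S3 S11-q->S4 S12-p->S5 S12-q->S6 S13-p->S3 S13-q->S4 S14-p->S5 S14-q->S6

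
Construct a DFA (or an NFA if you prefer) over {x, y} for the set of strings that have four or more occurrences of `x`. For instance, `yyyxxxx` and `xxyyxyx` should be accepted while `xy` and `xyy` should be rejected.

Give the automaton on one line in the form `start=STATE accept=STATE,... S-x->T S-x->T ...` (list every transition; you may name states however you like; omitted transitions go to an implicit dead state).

Count `x`s, saturating at 5: states s0 through s4 mean 0 through 4 `x`s seen; s5 means more than 4. Each `x` increments (capped at s5); other symbols loop. Accept from {s4, s5}.
6 states suffice.
        x   y  
>  s0   s1  s0 
   s1   s2  s1 
   s2   s3  s2 
   s3   s4  s3 
 * s4   s5  s4 
 * s5   s5  s5 
(> = start, * = accepting)

start=s0 accept=s4,s5 s0-x->s1 s0-y->s0 s1-x->s2 s1-y->s1 s2-x->s3 s2-y->s2 s3-x->s4 s3-y->s3 s4-x->s5 s4-y->s4 s5-x->s5 s5-y->s5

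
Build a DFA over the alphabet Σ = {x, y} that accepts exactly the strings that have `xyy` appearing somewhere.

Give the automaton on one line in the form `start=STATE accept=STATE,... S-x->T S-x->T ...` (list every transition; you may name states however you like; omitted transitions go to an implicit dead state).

Track how much of `xyy` has been matched so far: state A is no progress, D is the absorbing accept state reached once `xyy` has occurred. Intermediate states record partial matches; on a mismatch, fall back to the longest reusable overlap.
4 states suffice.
       x  y 
>  A   B  A 
   B   B  C 
   C   B  D 
 * D   D  D 
(> = start, * = accepting)

start=A accept=D A-x->B A-y->A B-x->B B-y->C C-x->B C-y->D D-x->D D-y->D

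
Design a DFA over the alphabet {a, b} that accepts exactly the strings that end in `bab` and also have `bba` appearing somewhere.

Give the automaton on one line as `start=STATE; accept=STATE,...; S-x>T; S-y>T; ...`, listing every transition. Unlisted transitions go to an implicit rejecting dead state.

start=s0; accept=s5; s0-a>s0; s0-b>s1; s1-a>s0; s1-b>s2; s2-a>s3; s2-b>s2; s3-a>s4; s3-b>s5; s4-a>s4; s4-b>s2; s5-a>s3; s5-b>s2

Build one automaton per condition and run them in lockstep. One (4 states) tracks how much of the suffix `bab` has currently been matched; the other (4 states) tracks whether and how much of `bba` has been seen. Each combined state is a pair, one component from each; accept when both components accept. After merging equivalent states the machine shrinks.
6 states suffice.
        a   b  
>  s0   s0  s1 
   s1   s0  s2 
   s2   s3  s2 
   s3   s4  s5 
   s4   s4  s2 
 * s5   s3  s2 
(> = start, * = accepting)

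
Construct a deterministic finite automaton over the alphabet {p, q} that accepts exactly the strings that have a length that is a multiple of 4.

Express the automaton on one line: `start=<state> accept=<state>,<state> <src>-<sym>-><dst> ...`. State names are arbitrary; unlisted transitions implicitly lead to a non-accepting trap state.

start=A accept=A A-p->B A-q->B B-p->C B-q->C C-p->D C-q->D D-p->A D-q->A

Only the length mod 4 matters, so use a 4-cycle: from any state, every input symbol moves to the next state, wrapping D back to A. Mark A accepting.
A 4-state machine:
       p  q 
>* A   B  B 
   B   C  C 
   C   D  D 
   D   A  A 
(> = start, * = accepting)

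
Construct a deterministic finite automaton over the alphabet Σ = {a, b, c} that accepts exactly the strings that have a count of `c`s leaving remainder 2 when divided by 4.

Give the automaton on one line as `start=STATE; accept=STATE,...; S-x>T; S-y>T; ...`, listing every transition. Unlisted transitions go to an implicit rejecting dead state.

The only thing that matters is how many `c`s have appeared, reduced mod 4. Use one state per residue: q0 for 0, …, q3 for 3. Reading `c` moves to the next residue; anything else stays put. q2 is accepting.
With 4 states:
        a   b   c  
>  q0   q0  q0  q1 
   q1   q1  q1  q2 
 * q2   q2  q2  q3 
   q3   q3  q3  q0 
(> = start, * = accepting)

start=q0; accept=q2; q0-a>q0; q0-b>q0; q0-c>q1; q1-a>q1; q1-b>q1; q1-c>q2; q2-a>q2; q2-b>q2; q2-c>q3; q3-a>q3; q3-b>q3; q3-c>q0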